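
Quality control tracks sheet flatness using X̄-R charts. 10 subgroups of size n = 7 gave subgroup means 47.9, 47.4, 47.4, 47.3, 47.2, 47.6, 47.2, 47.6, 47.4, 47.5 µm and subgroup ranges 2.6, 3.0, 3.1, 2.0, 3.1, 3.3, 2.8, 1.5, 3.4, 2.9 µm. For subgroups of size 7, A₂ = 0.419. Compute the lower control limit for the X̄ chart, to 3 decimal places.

46.289

X̄̄ = (47.9 + 47.4 + 47.4 + 47.3 + 47.2 + 47.6 + 47.2 + 47.6 + 47.4 + 47.5) / 10 = 474.5000 / 10 = 47.4500
R̄ = (2.6 + 3.0 + 3.1 + 2.0 + 3.1 + 3.3 + 2.8 + 1.5 + 3.4 + 2.9) / 10 = 27.7000 / 10 = 2.7700
LCL = X̄̄ − A₂·R̄ = 47.4500 − 0.419 × 2.7700 = 46.2894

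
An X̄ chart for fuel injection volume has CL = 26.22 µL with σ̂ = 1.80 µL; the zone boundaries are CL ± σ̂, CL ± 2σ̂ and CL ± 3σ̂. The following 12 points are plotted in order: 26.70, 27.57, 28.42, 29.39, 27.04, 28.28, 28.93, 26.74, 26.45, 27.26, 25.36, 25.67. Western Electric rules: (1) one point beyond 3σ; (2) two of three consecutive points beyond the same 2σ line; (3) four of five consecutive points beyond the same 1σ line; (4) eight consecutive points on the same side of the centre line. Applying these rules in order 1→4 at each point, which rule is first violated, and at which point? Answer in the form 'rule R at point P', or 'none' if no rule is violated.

rule 3 at point 7

Zone of each point (C = within 1σ̂, B = 1σ̂–2σ̂, A = 2σ̂–3σ̂, * = beyond 3σ̂; sign = side of CL): 1:+C, 2:+C, 3:+B, 4:+B, 5:+C, 6:+B, 7:+B, 8:+C, 9:+C, 10:+C, 11:-C, 12:-C
Rule 3 (four of five consecutive points beyond the same 1σ limit) is satisfied at point 7.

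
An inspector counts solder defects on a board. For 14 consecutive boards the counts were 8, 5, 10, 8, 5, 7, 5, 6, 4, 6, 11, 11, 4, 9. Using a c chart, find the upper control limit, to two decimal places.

c̄ = (8 + 5 + 10 + 8 + 5 + 7 + 5 + 6 + 4 + 6 + 11 + 11 + 4 + 9) / 14 = 99 / 14 = 7.0714
UCL = c̄ + 3√c̄ = 7.0714 + 3 × √7.0714 = 7.0714 + 3 × 2.6592 = 15.0491

15.05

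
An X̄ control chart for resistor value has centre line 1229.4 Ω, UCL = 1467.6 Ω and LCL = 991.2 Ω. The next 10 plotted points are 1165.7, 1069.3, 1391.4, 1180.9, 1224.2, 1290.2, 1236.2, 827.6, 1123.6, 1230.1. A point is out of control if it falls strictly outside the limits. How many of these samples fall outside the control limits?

Compare each point to [991.2, 1467.6]: sample 8 = 827.6 < LCL.

1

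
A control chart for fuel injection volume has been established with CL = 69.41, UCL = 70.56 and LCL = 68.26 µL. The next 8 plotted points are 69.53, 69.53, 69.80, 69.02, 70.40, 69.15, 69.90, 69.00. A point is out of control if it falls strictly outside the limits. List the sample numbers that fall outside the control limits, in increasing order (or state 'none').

All 8 points lie within [68.26, 70.56].

none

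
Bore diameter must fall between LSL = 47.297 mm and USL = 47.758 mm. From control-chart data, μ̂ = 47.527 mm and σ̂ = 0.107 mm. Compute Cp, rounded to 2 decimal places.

0.72

Cp = (USL − LSL) / (6σ̂) = (47.758 − 47.297) / (6 × 0.107) = 0.4610 / 0.6420 = 0.7181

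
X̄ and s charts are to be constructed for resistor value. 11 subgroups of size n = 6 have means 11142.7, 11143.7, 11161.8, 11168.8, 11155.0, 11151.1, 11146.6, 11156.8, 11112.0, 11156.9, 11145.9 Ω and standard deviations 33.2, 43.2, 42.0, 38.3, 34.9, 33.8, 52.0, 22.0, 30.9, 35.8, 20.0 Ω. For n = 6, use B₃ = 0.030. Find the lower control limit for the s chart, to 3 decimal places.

s̄ = (33.2 + 43.2 + 42.0 + 38.3 + 34.9 + 33.8 + 52.0 + 22.0 + 30.9 + 35.8 + 20.0) / 11 = 35.1000
LCL_s = B₃·s̄ = 0.030 × 35.1000 = 1.0530

1.053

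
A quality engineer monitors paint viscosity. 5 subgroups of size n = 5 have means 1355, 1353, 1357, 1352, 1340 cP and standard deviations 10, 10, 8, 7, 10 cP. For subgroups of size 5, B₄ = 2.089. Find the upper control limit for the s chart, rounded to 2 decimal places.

18.80

s̄ = (10 + 10 + 8 + 7 + 10) / 5 = 9.0000
UCL_s = B₄·s̄ = 2.089 × 9.0000 = 18.8010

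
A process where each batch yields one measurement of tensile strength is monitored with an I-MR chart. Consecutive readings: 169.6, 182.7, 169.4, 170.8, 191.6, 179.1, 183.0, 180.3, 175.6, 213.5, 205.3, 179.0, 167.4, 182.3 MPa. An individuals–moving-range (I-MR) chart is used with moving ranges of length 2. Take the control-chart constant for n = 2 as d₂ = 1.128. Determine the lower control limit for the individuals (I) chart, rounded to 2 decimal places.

147.07

X̄ = (169.6 + 182.7 + 169.4 + 170.8 + 191.6 + 179.1 + 183.0 + 180.3 + 175.6 + 213.5 + 205.3 + 179.0 + 167.4 + 182.3) / 14 = 182.1143
Moving ranges: 13.1, 13.3, 1.4, 20.8, 12.5, 3.9, 2.7, 4.7, 37.9, 8.2, 26.3, 11.6, 14.9; M̄R̄ = 171.3000 / 13 = 13.1769
LCL = X̄ − 3·M̄R̄/d₂ = 182.1143 − 3 × 13.1769 / 1.128 = 147.0693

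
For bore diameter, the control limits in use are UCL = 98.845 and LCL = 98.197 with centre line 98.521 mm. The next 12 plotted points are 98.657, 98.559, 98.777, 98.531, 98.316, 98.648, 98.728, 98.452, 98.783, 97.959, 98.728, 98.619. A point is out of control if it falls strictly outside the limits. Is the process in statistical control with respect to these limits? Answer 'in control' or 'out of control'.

out of control

Compare each point to [98.197, 98.845]: sample 10 = 97.959 < LCL.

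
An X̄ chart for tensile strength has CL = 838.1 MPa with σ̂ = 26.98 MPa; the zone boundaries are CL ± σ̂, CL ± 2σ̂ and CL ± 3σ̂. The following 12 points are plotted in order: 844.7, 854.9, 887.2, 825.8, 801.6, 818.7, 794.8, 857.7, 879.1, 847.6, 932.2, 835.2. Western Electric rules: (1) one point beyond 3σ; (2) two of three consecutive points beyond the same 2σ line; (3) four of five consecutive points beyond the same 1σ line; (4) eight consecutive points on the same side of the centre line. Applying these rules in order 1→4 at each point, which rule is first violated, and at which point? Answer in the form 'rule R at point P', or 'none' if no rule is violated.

Zone of each point (C = within 1σ̂, B = 1σ̂–2σ̂, A = 2σ̂–3σ̂, * = beyond 3σ̂; sign = side of CL): 1:+C, 2:+C, 3:+B, 4:-C, 5:-B, 6:-C, 7:-B, 8:+C, 9:+B, 10:+C, 11:+*, 12:-C
Rule 1 (one point beyond the 3σ limits) is satisfied at point 11.

rule 1 at point 11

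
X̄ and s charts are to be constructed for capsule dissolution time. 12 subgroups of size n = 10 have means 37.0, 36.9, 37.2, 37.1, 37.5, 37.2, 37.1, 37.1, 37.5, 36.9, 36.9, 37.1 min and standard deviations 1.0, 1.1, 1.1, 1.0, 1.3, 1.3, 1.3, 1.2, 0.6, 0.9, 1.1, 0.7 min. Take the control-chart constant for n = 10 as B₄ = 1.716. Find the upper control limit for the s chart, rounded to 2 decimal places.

1.80

s̄ = (1.0 + 1.1 + 1.1 + 1.0 + 1.3 + 1.3 + 1.3 + 1.2 + 0.6 + 0.9 + 1.1 + 0.7) / 12 = 1.0500
UCL_s = B₄·s̄ = 1.716 × 1.0500 = 1.8018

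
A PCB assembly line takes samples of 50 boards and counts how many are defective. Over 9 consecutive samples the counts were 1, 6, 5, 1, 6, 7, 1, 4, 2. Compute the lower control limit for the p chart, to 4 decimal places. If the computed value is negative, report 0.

p̄ = Σdᵢ / (k·n) = 33 / (9 × 50) = 0.07333
LCL = p̄ − 3·√(p̄(1−p̄)/n) = 0.07333 − 3 × 0.03687 = -0.03727 → 0 (negative, so LCL = 0)

0.0000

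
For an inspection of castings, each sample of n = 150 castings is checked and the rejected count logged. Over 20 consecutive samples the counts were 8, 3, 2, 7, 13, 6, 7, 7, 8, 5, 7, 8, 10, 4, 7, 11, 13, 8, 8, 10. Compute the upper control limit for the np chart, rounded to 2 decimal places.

p̄ = Σdᵢ / (k·n) = 152 / (20 × 150) = 0.05067
UCL = np̄ + 3·√(np̄(1−p̄)) = 7.6000 + 3 × √(7.6000×0.94933) = 7.6000 + 3 × 2.6861 = 15.6582

15.66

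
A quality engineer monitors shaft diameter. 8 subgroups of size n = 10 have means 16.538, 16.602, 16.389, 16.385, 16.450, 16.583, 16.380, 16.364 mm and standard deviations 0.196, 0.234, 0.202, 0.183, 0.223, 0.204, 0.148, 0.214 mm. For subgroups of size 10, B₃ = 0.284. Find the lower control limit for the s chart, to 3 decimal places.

s̄ = (0.196 + 0.234 + 0.202 + 0.183 + 0.223 + 0.204 + 0.148 + 0.214) / 8 = 0.2005
LCL_s = B₃·s̄ = 0.284 × 0.2005 = 0.0569

0.057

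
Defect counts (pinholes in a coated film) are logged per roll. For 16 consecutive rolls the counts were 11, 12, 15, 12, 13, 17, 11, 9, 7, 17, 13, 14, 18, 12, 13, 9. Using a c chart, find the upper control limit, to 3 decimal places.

c̄ = (11 + 12 + 15 + 12 + 13 + 17 + 11 + 9 + 7 + 17 + 13 + 14 + 18 + 12 + 13 + 9) / 16 = 203 / 16 = 12.6875
UCL = c̄ + 3√c̄ = 12.6875 + 3 × √12.6875 = 12.6875 + 3 × 3.5620 = 23.3734

23.373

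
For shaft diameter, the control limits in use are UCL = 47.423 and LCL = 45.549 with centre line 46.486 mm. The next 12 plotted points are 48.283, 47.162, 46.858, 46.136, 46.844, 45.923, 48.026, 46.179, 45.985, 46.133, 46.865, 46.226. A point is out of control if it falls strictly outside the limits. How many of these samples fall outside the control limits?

2

Compare each point to [45.549, 47.423]: sample 1 = 48.283 > UCL; sample 7 = 48.026 > UCL.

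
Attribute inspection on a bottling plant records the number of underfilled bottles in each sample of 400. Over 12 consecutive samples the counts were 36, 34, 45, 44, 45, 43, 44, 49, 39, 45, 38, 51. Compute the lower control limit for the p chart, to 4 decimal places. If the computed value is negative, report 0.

p̄ = Σdᵢ / (k·n) = 513 / (12 × 400) = 0.10687
LCL = p̄ − 3·√(p̄(1−p̄)/n) = 0.10687 − 3 × 0.01545 = 0.06053

0.0605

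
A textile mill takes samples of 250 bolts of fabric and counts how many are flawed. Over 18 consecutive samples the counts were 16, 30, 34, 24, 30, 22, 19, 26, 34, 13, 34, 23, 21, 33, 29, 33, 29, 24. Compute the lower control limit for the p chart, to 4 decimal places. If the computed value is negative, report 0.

0.0471

p̄ = Σdᵢ / (k·n) = 474 / (18 × 250) = 0.10533
LCL = p̄ − 3·√(p̄(1−p̄)/n) = 0.10533 − 3 × 0.01942 = 0.04709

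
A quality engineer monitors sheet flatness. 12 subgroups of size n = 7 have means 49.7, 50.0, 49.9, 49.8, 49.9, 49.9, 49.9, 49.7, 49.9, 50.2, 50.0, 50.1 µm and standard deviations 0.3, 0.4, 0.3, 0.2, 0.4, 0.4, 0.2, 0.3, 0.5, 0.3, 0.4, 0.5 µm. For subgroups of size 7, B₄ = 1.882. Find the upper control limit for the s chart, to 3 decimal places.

s̄ = (0.3 + 0.4 + 0.3 + 0.2 + 0.4 + 0.4 + 0.2 + 0.3 + 0.5 + 0.3 + 0.4 + 0.5) / 12 = 0.3500
UCL_s = B₄·s̄ = 1.882 × 0.3500 = 0.6587

0.659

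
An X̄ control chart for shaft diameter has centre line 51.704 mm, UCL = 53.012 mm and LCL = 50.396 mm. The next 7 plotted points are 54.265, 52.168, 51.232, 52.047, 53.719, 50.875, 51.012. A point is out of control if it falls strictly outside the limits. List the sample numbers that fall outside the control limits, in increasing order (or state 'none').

1, 5

Compare each point to [50.396, 53.012]: sample 1 = 54.265 > UCL; sample 5 = 53.719 > UCL.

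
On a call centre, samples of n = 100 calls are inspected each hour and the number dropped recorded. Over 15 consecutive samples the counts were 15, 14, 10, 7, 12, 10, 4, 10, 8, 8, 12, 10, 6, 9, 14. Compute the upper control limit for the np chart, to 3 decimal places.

p̄ = Σdᵢ / (k·n) = 149 / (15 × 100) = 0.09933
UCL = np̄ + 3·√(np̄(1−p̄)) = 9.9333 + 3 × √(9.9333×0.90067) = 9.9333 + 3 × 2.9911 = 18.9066

18.907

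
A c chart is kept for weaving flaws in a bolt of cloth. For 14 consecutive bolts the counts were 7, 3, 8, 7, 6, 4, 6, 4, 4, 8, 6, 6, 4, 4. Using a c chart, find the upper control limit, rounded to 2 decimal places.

c̄ = (7 + 3 + 8 + 7 + 6 + 4 + 6 + 4 + 4 + 8 + 6 + 6 + 4 + 4) / 14 = 77 / 14 = 5.5000
UCL = c̄ + 3√c̄ = 5.5000 + 3 × √5.5000 = 5.5000 + 3 × 2.3452 = 12.5356

12.54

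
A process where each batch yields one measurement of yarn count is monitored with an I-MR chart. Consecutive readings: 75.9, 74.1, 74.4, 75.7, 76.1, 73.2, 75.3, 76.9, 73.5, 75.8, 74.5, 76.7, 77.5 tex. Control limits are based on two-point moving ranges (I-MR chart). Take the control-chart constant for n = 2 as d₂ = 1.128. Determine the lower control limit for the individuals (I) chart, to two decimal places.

X̄ = (75.9 + 74.1 + 74.4 + 75.7 + 76.1 + 73.2 + 75.3 + 76.9 + 73.5 + 75.8 + 74.5 + 76.7 + 77.5) / 13 = 75.3538
Moving ranges: 1.8, 0.3, 1.3, 0.4, 2.9, 2.1, 1.6, 3.4, 2.3, 1.3, 2.2, 0.8; M̄R̄ = 20.4000 / 12 = 1.7000
LCL = X̄ − 3·M̄R̄/d₂ = 75.3538 − 3 × 1.7000 / 1.128 = 70.8326

70.83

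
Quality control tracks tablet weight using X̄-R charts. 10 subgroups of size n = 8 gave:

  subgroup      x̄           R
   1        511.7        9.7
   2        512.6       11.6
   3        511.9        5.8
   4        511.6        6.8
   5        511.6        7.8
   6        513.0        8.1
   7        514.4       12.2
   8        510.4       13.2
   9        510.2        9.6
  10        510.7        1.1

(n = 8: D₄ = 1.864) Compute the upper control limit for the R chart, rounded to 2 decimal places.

R̄ = (9.7 + 11.6 + 5.8 + 6.8 + 7.8 + 8.1 + 12.2 + 13.2 + 9.6 + 1.1) / 10 = 85.9000 / 10 = 8.5900
UCL_R = D₄·R̄ = 1.864 × 8.5900 = 16.0118

16.01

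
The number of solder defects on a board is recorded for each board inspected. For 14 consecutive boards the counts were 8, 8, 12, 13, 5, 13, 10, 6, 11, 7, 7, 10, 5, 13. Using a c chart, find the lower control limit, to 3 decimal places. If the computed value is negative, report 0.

0.072

c̄ = (8 + 8 + 12 + 13 + 5 + 13 + 10 + 6 + 11 + 7 + 7 + 10 + 5 + 13) / 14 = 128 / 14 = 9.1429
LCL = c̄ − 3√c̄ = 9.1429 − 3 × 3.0237 = 0.0717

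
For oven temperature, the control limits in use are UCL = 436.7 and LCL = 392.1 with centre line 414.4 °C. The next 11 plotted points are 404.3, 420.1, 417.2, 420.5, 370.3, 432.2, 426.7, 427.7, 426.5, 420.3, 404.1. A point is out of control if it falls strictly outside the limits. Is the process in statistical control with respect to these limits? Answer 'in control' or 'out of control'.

Compare each point to [392.1, 436.7]: sample 5 = 370.3 < LCL.

out of control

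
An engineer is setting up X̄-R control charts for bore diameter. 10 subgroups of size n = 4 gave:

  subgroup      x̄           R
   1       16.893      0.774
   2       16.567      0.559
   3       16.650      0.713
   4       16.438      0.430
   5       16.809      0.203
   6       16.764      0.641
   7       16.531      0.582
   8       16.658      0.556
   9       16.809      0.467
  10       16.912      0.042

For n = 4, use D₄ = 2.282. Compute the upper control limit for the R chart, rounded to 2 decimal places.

1.13

R̄ = (0.774 + 0.559 + 0.713 + 0.430 + 0.203 + 0.641 + 0.582 + 0.556 + 0.467 + 0.042) / 10 = 4.9670 / 10 = 0.4967
UCL_R = D₄·R̄ = 2.282 × 0.4967 = 1.1335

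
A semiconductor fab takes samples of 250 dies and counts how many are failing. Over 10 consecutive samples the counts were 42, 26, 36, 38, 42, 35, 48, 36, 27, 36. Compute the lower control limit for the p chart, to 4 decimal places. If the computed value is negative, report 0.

0.0793

p̄ = Σdᵢ / (k·n) = 366 / (10 × 250) = 0.14640
LCL = p̄ − 3·√(p̄(1−p̄)/n) = 0.14640 − 3 × 0.02236 = 0.07933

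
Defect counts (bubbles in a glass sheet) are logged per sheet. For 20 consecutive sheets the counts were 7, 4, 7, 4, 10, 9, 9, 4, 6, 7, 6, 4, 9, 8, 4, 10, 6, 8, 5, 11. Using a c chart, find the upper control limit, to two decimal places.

14.78

c̄ = (7 + 4 + 7 + 4 + 10 + 9 + 9 + 4 + 6 + 7 + 6 + 4 + 9 + 8 + 4 + 10 + 6 + 8 + 5 + 11) / 20 = 138 / 20 = 6.9000
UCL = c̄ + 3√c̄ = 6.9000 + 3 × √6.9000 = 6.9000 + 3 × 2.6268 = 14.7804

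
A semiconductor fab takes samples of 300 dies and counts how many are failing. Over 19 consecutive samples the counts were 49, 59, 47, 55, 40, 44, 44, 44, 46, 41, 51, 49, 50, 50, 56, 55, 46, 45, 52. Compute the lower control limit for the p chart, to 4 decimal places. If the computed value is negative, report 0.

p̄ = Σdᵢ / (k·n) = 923 / (19 × 300) = 0.16193
LCL = p̄ − 3·√(p̄(1−p̄)/n) = 0.16193 − 3 × 0.02127 = 0.09812

0.0981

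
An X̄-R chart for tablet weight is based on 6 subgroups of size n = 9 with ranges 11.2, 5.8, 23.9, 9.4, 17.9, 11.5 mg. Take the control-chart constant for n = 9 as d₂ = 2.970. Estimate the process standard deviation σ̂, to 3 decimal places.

4.473

R̄ = (11.2 + 5.8 + 23.9 + 9.4 + 17.9 + 11.5) / 6 = 13.2833
σ̂ = R̄ / d₂ = 13.2833 / 2.970 = 4.4725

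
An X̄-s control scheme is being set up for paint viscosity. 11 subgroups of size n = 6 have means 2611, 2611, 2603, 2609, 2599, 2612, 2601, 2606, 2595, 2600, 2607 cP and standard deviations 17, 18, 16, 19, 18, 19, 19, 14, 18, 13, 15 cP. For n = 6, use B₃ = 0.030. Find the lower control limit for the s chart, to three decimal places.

s̄ = (17 + 18 + 16 + 19 + 18 + 19 + 19 + 14 + 18 + 13 + 15) / 11 = 16.9091
LCL_s = B₃·s̄ = 0.030 × 16.9091 = 0.5073

0.507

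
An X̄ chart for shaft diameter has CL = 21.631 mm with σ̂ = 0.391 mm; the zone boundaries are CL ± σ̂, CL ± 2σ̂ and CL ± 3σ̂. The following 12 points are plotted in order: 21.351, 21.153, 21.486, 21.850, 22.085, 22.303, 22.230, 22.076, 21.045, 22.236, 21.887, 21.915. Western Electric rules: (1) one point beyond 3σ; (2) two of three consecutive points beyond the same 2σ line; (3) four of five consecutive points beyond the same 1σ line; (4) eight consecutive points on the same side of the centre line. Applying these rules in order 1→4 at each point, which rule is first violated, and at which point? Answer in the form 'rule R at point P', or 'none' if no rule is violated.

Zone of each point (C = within 1σ̂, B = 1σ̂–2σ̂, A = 2σ̂–3σ̂, * = beyond 3σ̂; sign = side of CL): 1:-C, 2:-B, 3:-C, 4:+C, 5:+B, 6:+B, 7:+B, 8:+B, 9:-B, 10:+B, 11:+C, 12:+C
Rule 3 (four of five consecutive points beyond the same 1σ limit) is satisfied at point 8.

rule 3 at point 8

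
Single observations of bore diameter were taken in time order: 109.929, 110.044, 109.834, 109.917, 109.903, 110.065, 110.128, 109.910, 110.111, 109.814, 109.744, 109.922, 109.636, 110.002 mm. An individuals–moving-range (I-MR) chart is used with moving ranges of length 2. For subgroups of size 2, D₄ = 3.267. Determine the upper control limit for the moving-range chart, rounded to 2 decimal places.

0.57

Moving ranges: 0.115, 0.210, 0.083, 0.014, 0.162, 0.063, 0.218, 0.201, 0.297, 0.070, 0.178, 0.286, 0.366; M̄R̄ = 2.2630 / 13 = 0.1741
UCL_MR = D₄·M̄R̄ = 3.267 × 0.1741 = 0.5687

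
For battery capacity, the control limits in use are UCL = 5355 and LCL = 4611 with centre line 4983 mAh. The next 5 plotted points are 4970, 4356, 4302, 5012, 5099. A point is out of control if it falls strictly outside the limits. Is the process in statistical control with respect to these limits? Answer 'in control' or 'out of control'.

Compare each point to [4611, 5355]: sample 2 = 4356 < LCL; sample 3 = 4302 < LCL.

out of control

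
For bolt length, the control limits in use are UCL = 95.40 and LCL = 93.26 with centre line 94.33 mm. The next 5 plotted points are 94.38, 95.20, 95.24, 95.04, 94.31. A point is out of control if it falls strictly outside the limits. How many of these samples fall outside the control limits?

All 5 points lie within [93.26, 95.40].

0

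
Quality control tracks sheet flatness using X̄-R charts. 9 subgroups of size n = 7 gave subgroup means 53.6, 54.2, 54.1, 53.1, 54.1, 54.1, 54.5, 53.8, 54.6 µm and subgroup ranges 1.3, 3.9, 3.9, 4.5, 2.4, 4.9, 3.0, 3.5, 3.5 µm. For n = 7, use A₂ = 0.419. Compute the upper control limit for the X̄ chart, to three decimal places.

55.450

X̄̄ = (53.6 + 54.2 + 54.1 + 53.1 + 54.1 + 54.1 + 54.5 + 53.8 + 54.6) / 9 = 486.1000 / 9 = 54.0111
R̄ = (1.3 + 3.9 + 3.9 + 4.5 + 2.4 + 4.9 + 3.0 + 3.5 + 3.5) / 9 = 30.9000 / 9 = 3.4333
UCL = X̄̄ + A₂·R̄ = 54.0111 + 0.419 × 3.4333 = 55.4497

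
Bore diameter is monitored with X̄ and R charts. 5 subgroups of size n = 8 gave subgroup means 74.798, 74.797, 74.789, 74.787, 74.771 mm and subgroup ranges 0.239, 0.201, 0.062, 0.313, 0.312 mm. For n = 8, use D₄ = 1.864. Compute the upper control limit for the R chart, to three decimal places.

0.420

R̄ = (0.239 + 0.201 + 0.062 + 0.313 + 0.312) / 5 = 1.1270 / 5 = 0.2254
UCL_R = D₄·R̄ = 1.864 × 0.2254 = 0.4201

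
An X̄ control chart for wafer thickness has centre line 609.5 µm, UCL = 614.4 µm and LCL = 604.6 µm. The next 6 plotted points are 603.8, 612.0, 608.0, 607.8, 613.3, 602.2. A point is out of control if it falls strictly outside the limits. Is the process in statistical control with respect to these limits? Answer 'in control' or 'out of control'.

out of control

Compare each point to [604.6, 614.4]: sample 1 = 603.8 < LCL; sample 6 = 602.2 < LCL.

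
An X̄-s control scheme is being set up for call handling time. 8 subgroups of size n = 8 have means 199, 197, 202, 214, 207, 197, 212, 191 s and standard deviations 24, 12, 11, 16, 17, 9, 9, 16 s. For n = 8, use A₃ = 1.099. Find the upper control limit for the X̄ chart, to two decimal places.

X̄̄ = (199 + 197 + 202 + 214 + 207 + 197 + 212 + 191) / 8 = 202.3750
s̄ = (24 + 12 + 11 + 16 + 17 + 9 + 9 + 16) / 8 = 14.2500
UCL = X̄̄ + A₃·s̄ = 202.3750 + 1.099 × 14.2500 = 218.0358

218.04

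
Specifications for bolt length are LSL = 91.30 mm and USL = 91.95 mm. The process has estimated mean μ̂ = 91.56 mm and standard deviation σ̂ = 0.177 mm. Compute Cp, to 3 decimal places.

Cp = (USL − LSL) / (6σ̂) = (91.95 − 91.30) / (6 × 0.177) = 0.6500 / 1.0620 = 0.6121

0.612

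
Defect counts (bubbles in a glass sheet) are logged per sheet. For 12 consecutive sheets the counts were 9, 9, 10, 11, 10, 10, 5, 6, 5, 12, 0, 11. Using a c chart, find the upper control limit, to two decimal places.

16.74

c̄ = (9 + 9 + 10 + 11 + 10 + 10 + 5 + 6 + 5 + 12 + 0 + 11) / 12 = 98 / 12 = 8.1667
UCL = c̄ + 3√c̄ = 8.1667 + 3 × √8.1667 = 8.1667 + 3 × 2.8577 = 16.7399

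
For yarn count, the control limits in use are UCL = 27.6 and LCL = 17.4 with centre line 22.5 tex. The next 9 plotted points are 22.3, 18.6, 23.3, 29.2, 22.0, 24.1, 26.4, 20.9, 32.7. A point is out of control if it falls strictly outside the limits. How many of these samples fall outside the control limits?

2

Compare each point to [17.4, 27.6]: sample 4 = 29.2 > UCL; sample 9 = 32.7 > UCL.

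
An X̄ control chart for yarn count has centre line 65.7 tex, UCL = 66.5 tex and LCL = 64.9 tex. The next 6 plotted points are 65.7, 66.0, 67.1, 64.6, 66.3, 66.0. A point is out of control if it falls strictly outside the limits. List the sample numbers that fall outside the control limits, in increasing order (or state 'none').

3, 4

Compare each point to [64.9, 66.5]: sample 3 = 67.1 > UCL; sample 4 = 64.6 < LCL.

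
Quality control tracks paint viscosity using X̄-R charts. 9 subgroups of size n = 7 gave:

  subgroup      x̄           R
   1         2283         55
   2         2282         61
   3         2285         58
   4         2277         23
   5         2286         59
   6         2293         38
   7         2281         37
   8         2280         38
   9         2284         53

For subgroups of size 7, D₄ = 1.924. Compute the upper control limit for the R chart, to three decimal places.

R̄ = (55 + 61 + 58 + 23 + 59 + 38 + 37 + 38 + 53) / 9 = 422.0000 / 9 = 46.8889
UCL_R = D₄·R̄ = 1.924 × 46.8889 = 90.2142

90.214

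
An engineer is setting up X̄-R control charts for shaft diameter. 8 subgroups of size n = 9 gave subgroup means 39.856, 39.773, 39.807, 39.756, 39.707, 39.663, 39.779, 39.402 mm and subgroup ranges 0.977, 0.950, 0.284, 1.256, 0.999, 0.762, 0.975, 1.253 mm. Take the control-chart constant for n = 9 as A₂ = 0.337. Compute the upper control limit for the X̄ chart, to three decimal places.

40.032

X̄̄ = (39.856 + 39.773 + 39.807 + 39.756 + 39.707 + 39.663 + 39.779 + 39.402) / 8 = 317.7430 / 8 = 39.7179
R̄ = (0.977 + 0.950 + 0.284 + 1.256 + 0.999 + 0.762 + 0.975 + 1.253) / 8 = 7.4560 / 8 = 0.9320
UCL = X̄̄ + A₂·R̄ = 39.7179 + 0.337 × 0.9320 = 40.0320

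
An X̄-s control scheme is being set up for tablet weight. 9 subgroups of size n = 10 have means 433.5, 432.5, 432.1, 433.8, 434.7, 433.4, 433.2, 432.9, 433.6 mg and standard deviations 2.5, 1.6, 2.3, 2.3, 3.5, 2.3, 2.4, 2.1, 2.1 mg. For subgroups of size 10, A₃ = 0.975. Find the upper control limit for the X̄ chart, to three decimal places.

X̄̄ = (433.5 + 432.5 + 432.1 + 433.8 + 434.7 + 433.4 + 433.2 + 432.9 + 433.6) / 9 = 433.3000
s̄ = (2.5 + 1.6 + 2.3 + 2.3 + 3.5 + 2.3 + 2.4 + 2.1 + 2.1) / 9 = 2.3444
UCL = X̄̄ + A₃·s̄ = 433.3000 + 0.975 × 2.3444 = 435.5858

435.586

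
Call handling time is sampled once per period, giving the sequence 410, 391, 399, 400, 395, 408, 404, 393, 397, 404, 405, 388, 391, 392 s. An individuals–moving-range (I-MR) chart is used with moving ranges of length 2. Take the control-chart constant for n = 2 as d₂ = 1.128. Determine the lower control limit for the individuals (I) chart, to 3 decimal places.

379.126

X̄ = (410 + 391 + 399 + 400 + 395 + 408 + 404 + 393 + 397 + 404 + 405 + 388 + 391 + 392) / 14 = 398.3571
Moving ranges: 19, 8, 1, 5, 13, 4, 11, 4, 7, 1, 17, 3, 1; M̄R̄ = 94.0000 / 13 = 7.2308
LCL = X̄ − 3·M̄R̄/d₂ = 398.3571 − 3 × 7.2308 / 1.128 = 379.1264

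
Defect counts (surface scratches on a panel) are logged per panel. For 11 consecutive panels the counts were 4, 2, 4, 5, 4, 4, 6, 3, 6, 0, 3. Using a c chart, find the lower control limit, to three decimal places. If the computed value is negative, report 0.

0.000

c̄ = (4 + 2 + 4 + 5 + 4 + 4 + 6 + 3 + 6 + 0 + 3) / 11 = 41 / 11 = 3.7273
LCL = c̄ − 3√c̄ = 3.7273 − 3 × 1.9306 = -2.0646 → 0 (cannot be negative)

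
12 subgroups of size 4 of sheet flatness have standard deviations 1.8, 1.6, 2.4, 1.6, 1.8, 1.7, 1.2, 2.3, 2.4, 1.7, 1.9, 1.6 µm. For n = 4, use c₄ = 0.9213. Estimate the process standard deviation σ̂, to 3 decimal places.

s̄ = (1.8 + 1.6 + 2.4 + 1.6 + 1.8 + 1.7 + 1.2 + 2.3 + 2.4 + 1.7 + 1.9 + 1.6) / 12 = 1.8333
σ̂ = s̄ / c₄ = 1.8333 / 0.9213 = 1.9899

1.990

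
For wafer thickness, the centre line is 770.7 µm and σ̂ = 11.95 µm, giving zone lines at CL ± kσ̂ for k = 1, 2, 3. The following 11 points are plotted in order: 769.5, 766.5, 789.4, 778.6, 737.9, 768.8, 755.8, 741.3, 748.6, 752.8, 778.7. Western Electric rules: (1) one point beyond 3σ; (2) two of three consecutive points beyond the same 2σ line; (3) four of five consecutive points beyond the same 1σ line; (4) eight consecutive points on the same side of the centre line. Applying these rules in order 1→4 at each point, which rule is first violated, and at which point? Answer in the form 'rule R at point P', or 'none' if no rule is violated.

Zone of each point (C = within 1σ̂, B = 1σ̂–2σ̂, A = 2σ̂–3σ̂, * = beyond 3σ̂; sign = side of CL): 1:-C, 2:-C, 3:+B, 4:+C, 5:-A, 6:-C, 7:-B, 8:-A, 9:-B, 10:-B, 11:+C
Rule 3 (four of five consecutive points beyond the same 1σ limit) is satisfied at point 9.

rule 3 at point 9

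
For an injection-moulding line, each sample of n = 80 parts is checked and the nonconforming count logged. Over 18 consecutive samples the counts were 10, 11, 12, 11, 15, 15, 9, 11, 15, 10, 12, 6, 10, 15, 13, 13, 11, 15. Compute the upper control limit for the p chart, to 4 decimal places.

p̄ = Σdᵢ / (k·n) = 214 / (18 × 80) = 0.14861
UCL = p̄ + 3·√(p̄(1−p̄)/n) = 0.14861 + 3 × √(0.14861×0.85139/80) = 0.14861 + 3 × 0.03977 = 0.26792

0.2679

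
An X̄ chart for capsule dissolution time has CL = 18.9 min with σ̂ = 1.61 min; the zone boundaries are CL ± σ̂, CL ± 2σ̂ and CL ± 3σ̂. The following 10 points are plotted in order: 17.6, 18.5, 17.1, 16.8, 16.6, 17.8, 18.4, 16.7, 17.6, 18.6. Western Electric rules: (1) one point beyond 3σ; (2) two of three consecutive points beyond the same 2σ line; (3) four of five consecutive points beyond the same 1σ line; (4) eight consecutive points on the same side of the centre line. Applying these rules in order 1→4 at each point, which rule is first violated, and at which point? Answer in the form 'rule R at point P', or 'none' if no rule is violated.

Zone of each point (C = within 1σ̂, B = 1σ̂–2σ̂, A = 2σ̂–3σ̂, * = beyond 3σ̂; sign = side of CL): 1:-C, 2:-C, 3:-B, 4:-B, 5:-B, 6:-C, 7:-C, 8:-B, 9:-C, 10:-C
Rule 4 (eight consecutive points on the same side of the centre line) is satisfied at point 8.

rule 4 at point 8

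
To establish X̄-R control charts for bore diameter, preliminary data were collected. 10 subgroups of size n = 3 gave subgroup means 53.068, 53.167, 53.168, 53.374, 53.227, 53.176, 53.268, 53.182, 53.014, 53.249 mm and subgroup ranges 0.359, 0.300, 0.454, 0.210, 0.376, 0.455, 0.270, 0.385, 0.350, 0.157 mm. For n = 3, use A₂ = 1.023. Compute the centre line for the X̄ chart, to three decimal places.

X̄̄ = (53.068 + 53.167 + 53.168 + 53.374 + 53.227 + 53.176 + 53.268 + 53.182 + 53.014 + 53.249) / 10 = 531.8930 / 10 = 53.1893
CL = X̄̄ = 53.1893

53.189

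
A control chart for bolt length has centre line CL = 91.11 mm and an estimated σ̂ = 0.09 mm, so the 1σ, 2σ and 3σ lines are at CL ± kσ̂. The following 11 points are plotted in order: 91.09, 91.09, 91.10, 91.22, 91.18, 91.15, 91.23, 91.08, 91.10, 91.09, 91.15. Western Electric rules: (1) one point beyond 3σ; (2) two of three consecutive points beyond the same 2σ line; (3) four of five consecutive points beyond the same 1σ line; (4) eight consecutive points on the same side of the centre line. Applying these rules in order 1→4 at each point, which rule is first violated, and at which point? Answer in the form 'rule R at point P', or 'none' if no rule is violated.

none

Zone of each point (C = within 1σ̂, B = 1σ̂–2σ̂, A = 2σ̂–3σ̂, * = beyond 3σ̂; sign = side of CL): 1:-C, 2:-C, 3:-C, 4:+B, 5:+C, 6:+C, 7:+B, 8:-C, 9:-C, 10:-C, 11:+C
No rule fires across all 11 points.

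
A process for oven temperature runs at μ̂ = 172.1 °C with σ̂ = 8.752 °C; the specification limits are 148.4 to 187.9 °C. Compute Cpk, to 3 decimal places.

0.602

Cpu = (USL − μ̂) / (3σ̂) = (187.9 − 172.1) / (3 × 8.752) = 0.6018; Cpl = (μ̂ − LSL) / (3σ̂) = (172.1 − 148.4) / (3 × 8.752) = 0.9027; Cpk = min(Cpu, Cpl) = 0.6018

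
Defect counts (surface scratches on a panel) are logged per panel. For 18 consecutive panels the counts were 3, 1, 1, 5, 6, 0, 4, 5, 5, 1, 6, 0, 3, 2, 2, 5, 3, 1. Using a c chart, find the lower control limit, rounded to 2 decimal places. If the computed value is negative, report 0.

0.00

c̄ = (3 + 1 + 1 + 5 + 6 + 0 + 4 + 5 + 5 + 1 + 6 + 0 + 3 + 2 + 2 + 5 + 3 + 1) / 18 = 53 / 18 = 2.9444
LCL = c̄ − 3√c̄ = 2.9444 − 3 × 1.7159 = -2.2034 → 0 (cannot be negative)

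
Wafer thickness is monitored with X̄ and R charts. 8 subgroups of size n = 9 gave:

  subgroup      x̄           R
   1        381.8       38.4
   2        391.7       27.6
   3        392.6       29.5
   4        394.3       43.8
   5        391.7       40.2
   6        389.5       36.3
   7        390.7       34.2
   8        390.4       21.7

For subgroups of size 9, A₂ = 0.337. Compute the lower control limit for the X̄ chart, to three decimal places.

378.892

X̄̄ = (381.8 + 391.7 + 392.6 + 394.3 + 391.7 + 389.5 + 390.7 + 390.4) / 8 = 3122.7000 / 8 = 390.3375
R̄ = (38.4 + 27.6 + 29.5 + 43.8 + 40.2 + 36.3 + 34.2 + 21.7) / 8 = 271.7000 / 8 = 33.9625
LCL = X̄̄ − A₂·R̄ = 390.3375 − 0.337 × 33.9625 = 378.8921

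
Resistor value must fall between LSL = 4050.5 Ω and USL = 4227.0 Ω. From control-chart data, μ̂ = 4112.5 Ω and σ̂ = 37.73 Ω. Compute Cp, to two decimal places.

Cp = (USL − LSL) / (6σ̂) = (4227.0 − 4050.5) / (6 × 37.73) = 176.5000 / 226.3800 = 0.7797

0.78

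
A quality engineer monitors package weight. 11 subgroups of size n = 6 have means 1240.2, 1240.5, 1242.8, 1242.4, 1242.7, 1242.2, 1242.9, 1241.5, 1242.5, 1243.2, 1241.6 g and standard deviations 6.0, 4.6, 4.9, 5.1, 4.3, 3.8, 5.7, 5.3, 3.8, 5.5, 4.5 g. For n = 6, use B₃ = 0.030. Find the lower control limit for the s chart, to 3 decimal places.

0.146

s̄ = (6.0 + 4.6 + 4.9 + 5.1 + 4.3 + 3.8 + 5.7 + 5.3 + 3.8 + 5.5 + 4.5) / 11 = 4.8636
LCL_s = B₃·s̄ = 0.030 × 4.8636 = 0.1459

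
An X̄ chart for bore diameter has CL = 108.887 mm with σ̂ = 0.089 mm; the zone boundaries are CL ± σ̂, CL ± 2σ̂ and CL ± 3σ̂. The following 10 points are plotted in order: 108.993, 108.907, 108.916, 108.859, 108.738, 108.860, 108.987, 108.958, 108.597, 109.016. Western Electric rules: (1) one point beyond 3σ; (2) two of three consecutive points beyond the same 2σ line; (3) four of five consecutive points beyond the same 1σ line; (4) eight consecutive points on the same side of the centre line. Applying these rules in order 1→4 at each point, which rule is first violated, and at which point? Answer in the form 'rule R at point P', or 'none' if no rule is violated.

Zone of each point (C = within 1σ̂, B = 1σ̂–2σ̂, A = 2σ̂–3σ̂, * = beyond 3σ̂; sign = side of CL): 1:+B, 2:+C, 3:+C, 4:-C, 5:-B, 6:-C, 7:+B, 8:+C, 9:-*, 10:+B
Rule 1 (one point beyond the 3σ limits) is satisfied at point 9.

rule 1 at point 9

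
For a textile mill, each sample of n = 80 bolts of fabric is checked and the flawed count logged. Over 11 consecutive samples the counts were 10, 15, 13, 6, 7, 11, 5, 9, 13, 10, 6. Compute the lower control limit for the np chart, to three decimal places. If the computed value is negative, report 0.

p̄ = Σdᵢ / (k·n) = 105 / (11 × 80) = 0.11932
LCL = np̄ − 3·√(np̄(1−p̄)) = 9.5455 − 3 × 2.8994 = 0.8473

0.847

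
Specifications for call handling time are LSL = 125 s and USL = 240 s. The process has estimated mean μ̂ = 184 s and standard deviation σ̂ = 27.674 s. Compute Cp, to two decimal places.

0.69

Cp = (USL − LSL) / (6σ̂) = (240 − 125) / (6 × 27.674) = 115.0000 / 166.0440 = 0.6926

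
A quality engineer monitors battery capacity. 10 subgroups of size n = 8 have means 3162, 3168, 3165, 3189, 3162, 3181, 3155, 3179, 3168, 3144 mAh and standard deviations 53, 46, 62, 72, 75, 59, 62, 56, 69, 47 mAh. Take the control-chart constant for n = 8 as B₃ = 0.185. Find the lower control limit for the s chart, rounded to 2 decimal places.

s̄ = (53 + 46 + 62 + 72 + 75 + 59 + 62 + 56 + 69 + 47) / 10 = 60.1000
LCL_s = B₃·s̄ = 0.185 × 60.1000 = 11.1185

11.12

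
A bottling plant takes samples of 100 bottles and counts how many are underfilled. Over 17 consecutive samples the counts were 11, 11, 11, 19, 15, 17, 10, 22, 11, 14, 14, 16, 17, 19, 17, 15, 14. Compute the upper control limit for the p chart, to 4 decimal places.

0.2556

p̄ = Σdᵢ / (k·n) = 253 / (17 × 100) = 0.14882
UCL = p̄ + 3·√(p̄(1−p̄)/n) = 0.14882 + 3 × √(0.14882×0.85118/100) = 0.14882 + 3 × 0.03559 = 0.25560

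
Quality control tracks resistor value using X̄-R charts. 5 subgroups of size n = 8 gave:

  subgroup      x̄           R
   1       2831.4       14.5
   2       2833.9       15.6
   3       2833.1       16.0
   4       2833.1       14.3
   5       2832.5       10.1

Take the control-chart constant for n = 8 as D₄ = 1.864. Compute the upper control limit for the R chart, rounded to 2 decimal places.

R̄ = (14.5 + 15.6 + 16.0 + 14.3 + 10.1) / 5 = 70.5000 / 5 = 14.1000
UCL_R = D₄·R̄ = 1.864 × 14.1000 = 26.2824

26.28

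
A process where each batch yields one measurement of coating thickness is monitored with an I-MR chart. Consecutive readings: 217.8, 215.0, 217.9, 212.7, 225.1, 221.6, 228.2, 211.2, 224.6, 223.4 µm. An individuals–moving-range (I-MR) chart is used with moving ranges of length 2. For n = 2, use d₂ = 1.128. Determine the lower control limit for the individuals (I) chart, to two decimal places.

200.54

X̄ = (217.8 + 215.0 + 217.9 + 212.7 + 225.1 + 221.6 + 228.2 + 211.2 + 224.6 + 223.4) / 10 = 219.7500
Moving ranges: 2.8, 2.9, 5.2, 12.4, 3.5, 6.6, 17.0, 13.4, 1.2; M̄R̄ = 65.0000 / 9 = 7.2222
LCL = X̄ − 3·M̄R̄/d₂ = 219.7500 − 3 × 7.2222 / 1.128 = 200.5420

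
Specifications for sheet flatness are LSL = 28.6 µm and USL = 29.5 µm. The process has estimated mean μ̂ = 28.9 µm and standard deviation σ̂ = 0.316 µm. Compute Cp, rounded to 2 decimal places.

Cp = (USL − LSL) / (6σ̂) = (29.5 − 28.6) / (6 × 0.316) = 0.9000 / 1.8960 = 0.4747

0.47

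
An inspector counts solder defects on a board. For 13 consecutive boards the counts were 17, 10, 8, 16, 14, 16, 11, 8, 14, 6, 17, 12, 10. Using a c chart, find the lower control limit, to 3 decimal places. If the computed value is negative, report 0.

1.739

c̄ = (17 + 10 + 8 + 16 + 14 + 16 + 11 + 8 + 14 + 6 + 17 + 12 + 10) / 13 = 159 / 13 = 12.2308
LCL = c̄ − 3√c̄ = 12.2308 − 3 × 3.4973 = 1.7390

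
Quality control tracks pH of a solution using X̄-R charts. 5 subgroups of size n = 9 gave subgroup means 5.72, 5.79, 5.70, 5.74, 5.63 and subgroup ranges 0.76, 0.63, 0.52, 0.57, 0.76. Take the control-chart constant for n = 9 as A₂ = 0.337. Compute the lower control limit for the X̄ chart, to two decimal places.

X̄̄ = (5.72 + 5.79 + 5.70 + 5.74 + 5.63) / 5 = 28.5800 / 5 = 5.7160
R̄ = (0.76 + 0.63 + 0.52 + 0.57 + 0.76) / 5 = 3.2400 / 5 = 0.6480
LCL = X̄̄ − A₂·R̄ = 5.7160 − 0.337 × 0.6480 = 5.4976

5.50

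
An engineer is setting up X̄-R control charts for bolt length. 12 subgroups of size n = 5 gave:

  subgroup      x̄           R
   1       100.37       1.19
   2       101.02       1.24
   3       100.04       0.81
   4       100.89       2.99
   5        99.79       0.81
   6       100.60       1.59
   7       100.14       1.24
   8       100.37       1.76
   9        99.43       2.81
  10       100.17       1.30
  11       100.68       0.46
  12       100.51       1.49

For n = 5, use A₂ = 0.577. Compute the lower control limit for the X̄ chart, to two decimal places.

X̄̄ = (100.37 + 101.02 + 100.04 + 100.89 + 99.79 + 100.60 + 100.14 + 100.37 + 99.43 + 100.17 + 100.68 + 100.51) / 12 = 1204.0100 / 12 = 100.3342
R̄ = (1.19 + 1.24 + 0.81 + 2.99 + 0.81 + 1.59 + 1.24 + 1.76 + 2.81 + 1.30 + 0.46 + 1.49) / 12 = 17.6900 / 12 = 1.4742
LCL = X̄̄ − A₂·R̄ = 100.3342 − 0.577 × 1.4742 = 99.4836

99.48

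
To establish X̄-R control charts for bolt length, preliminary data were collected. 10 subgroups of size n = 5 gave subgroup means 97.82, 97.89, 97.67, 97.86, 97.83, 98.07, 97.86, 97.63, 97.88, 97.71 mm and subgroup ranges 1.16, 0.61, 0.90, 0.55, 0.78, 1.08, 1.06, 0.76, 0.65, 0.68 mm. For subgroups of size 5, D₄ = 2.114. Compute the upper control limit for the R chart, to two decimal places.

1.74

R̄ = (1.16 + 0.61 + 0.90 + 0.55 + 0.78 + 1.08 + 1.06 + 0.76 + 0.65 + 0.68) / 10 = 8.2300 / 10 = 0.8230
UCL_R = D₄·R̄ = 2.114 × 0.8230 = 1.7398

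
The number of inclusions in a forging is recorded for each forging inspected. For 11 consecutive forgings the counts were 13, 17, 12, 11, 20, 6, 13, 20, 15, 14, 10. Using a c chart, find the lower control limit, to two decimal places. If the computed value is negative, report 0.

2.61

c̄ = (13 + 17 + 12 + 11 + 20 + 6 + 13 + 20 + 15 + 14 + 10) / 11 = 151 / 11 = 13.7273
LCL = c̄ − 3√c̄ = 13.7273 − 3 × 3.7050 = 2.6122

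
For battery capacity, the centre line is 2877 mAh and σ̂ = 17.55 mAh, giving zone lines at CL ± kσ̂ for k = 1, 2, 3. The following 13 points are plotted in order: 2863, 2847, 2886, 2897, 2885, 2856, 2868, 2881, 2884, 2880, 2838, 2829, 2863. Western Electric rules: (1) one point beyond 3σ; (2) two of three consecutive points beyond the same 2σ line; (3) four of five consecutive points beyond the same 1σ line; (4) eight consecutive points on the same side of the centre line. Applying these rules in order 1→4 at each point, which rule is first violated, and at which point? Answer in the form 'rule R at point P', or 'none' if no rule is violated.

rule 2 at point 12

Zone of each point (C = within 1σ̂, B = 1σ̂–2σ̂, A = 2σ̂–3σ̂, * = beyond 3σ̂; sign = side of CL): 1:-C, 2:-B, 3:+C, 4:+B, 5:+C, 6:-B, 7:-C, 8:+C, 9:+C, 10:+C, 11:-A, 12:-A, 13:-C
Rule 2 (two of three consecutive points beyond the same 2σ limit) is satisfied at point 12.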